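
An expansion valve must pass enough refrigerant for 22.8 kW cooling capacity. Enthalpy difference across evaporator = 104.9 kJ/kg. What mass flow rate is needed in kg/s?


m_dot = Q / dh
m_dot = 22.8 / 104.9
m_dot = 0.2173 kg/s

0.2173


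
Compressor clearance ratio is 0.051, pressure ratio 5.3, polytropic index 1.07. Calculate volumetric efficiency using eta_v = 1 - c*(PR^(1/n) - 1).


PR^(1/n) = 5.3^(1/1.07) = 4.75218497
eta_v = 1 - 0.051 * (4.75218497 - 1)
eta_v = 0.8086

0.8086


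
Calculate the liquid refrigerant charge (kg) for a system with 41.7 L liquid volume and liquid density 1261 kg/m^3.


Charge = V * rho / 1000
Charge = 41.7 * 1261 / 1000
Charge = 52.58 kg

52.58


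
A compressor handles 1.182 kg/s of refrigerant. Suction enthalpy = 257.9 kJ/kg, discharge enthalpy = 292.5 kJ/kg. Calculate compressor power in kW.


dh = 292.5 - 257.9 = 34.6 kJ/kg
W = m_dot * dh = 1.182 * 34.6 = 40.9 kW

40.9


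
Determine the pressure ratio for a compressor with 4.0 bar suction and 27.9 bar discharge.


PR = P_high / P_low
PR = 27.9 / 4.0
PR = 6.975

6.975


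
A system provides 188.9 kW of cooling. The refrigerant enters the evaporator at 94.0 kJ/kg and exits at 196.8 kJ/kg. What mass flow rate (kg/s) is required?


dh = 196.8 - 94.0 = 102.8 kJ/kg
m_dot = Q / dh = 188.9 / 102.8 = 1.8375 kg/s

1.8375


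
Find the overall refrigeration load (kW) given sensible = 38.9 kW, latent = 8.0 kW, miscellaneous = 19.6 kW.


Q_total = Q_s + Q_l + Q_misc
Q_total = 38.9 + 8.0 + 19.6
Q_total = 66.5 kW

66.5


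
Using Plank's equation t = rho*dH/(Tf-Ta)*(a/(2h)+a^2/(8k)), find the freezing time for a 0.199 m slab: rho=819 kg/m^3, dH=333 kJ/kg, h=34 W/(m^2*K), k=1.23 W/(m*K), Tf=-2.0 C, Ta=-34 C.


dT = -2.0 - (-34) = 32.0 K
term1 = a/(2h) = 0.199/(2*34) = 0.002926470588
term2 = a^2/(8k) = 0.199^2/(8*1.23) = 0.00402449187
t = rho*dH*1000/dT * (term1 + term2)
t = 819*333*1000/32.0 * (0.002926470588 + 0.00402449187)
t = 59241 s

59241


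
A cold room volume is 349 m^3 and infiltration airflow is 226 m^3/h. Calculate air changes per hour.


ACH = flow / volume
ACH = 226 / 349
ACH = 0.648

0.648


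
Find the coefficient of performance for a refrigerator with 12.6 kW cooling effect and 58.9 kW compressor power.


COP = Q_evap / W
COP = 12.6 / 58.9
COP = 0.214

0.214


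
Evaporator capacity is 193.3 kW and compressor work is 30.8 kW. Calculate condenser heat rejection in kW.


Q_cond = Q_evap + W
Q_cond = 193.3 + 30.8
Q_cond = 224.1 kW

224.1


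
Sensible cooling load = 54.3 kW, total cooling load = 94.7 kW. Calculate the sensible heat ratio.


SHR = Q_sensible / Q_total
SHR = 54.3 / 94.7
SHR = 0.573

0.573


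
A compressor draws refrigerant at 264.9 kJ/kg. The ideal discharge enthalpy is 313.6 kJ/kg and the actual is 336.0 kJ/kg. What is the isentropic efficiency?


dh_ideal = 313.6 - 264.9 = 48.7 kJ/kg
dh_actual = 336.0 - 264.9 = 71.1 kJ/kg
eta_s = dh_ideal / dh_actual = 48.7 / 71.1
eta_s = 0.685

0.685


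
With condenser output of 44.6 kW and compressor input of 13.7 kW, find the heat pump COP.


COP_hp = Q_cond / W
COP_hp = 44.6 / 13.7
COP_hp = 3.255

3.255


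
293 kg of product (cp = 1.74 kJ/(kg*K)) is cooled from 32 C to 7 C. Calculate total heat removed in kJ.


dT = 32 - (7) = 25 K
Q = m * cp * dT = 293 * 1.74 * 25
Q = 12746 kJ

12746


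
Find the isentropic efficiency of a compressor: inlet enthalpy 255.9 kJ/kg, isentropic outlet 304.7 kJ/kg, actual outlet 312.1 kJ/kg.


dh_ideal = 304.7 - 255.9 = 48.8 kJ/kg
dh_actual = 312.1 - 255.9 = 56.2 kJ/kg
eta_s = dh_ideal / dh_actual = 48.8 / 56.2
eta_s = 0.8683

0.8683


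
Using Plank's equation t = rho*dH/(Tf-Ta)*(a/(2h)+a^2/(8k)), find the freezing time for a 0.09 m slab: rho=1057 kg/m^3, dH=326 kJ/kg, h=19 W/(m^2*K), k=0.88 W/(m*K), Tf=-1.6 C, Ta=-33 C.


dT = -1.6 - (-33) = 31.4 K
term1 = a/(2h) = 0.09/(2*19) = 0.002368421053
term2 = a^2/(8k) = 0.09^2/(8*0.88) = 0.001150568182
t = rho*dH*1000/dT * (term1 + term2)
t = 1057*326*1000/31.4 * (0.002368421053 + 0.001150568182)
t = 38617 s

38617


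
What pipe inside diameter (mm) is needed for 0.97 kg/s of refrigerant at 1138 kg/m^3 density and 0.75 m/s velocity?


A = m_dot / (rho * v) = 0.97 / (1138 * 0.75) = 0.001136496778 m^2
d = sqrt(4*A/pi) * 1000
d = 38.0 mm

38.0


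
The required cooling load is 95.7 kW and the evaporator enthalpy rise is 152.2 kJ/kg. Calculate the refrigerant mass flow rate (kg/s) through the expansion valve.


m_dot = Q / dh
m_dot = 95.7 / 152.2
m_dot = 0.6288 kg/s

0.6288


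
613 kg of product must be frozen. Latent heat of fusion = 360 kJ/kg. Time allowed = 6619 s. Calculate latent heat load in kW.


Q_lat = m * h_fg / t
Q_lat = 613 * 360 / 6619
Q_lat = 33.34 kW

33.34


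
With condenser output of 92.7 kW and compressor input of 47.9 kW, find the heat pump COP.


COP_hp = Q_cond / W
COP_hp = 92.7 / 47.9
COP_hp = 1.935

1.935


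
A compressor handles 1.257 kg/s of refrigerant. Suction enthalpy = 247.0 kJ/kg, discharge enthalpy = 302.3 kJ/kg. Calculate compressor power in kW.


dh = 302.3 - 247.0 = 55.3 kJ/kg
W = m_dot * dh = 1.257 * 55.3 = 69.51 kW

69.51


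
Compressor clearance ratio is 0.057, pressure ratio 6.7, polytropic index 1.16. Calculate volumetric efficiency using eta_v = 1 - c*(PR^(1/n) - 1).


PR^(1/n) = 6.7^(1/1.16) = 5.15386989
eta_v = 1 - 0.057 * (5.15386989 - 1)
eta_v = 0.7632

0.7632


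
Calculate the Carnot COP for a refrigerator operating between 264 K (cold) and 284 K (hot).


dT = 284 - 264 = 20 K
COP_carnot = T_cold / dT = 264 / 20
COP_carnot = 13.2

13.2


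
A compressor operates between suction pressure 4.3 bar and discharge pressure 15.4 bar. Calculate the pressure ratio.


PR = P_high / P_low
PR = 15.4 / 4.3
PR = 3.581

3.581


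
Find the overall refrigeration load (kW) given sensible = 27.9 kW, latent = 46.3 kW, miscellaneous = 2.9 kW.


Q_total = Q_s + Q_l + Q_misc
Q_total = 27.9 + 46.3 + 2.9
Q_total = 77.1 kW

77.1


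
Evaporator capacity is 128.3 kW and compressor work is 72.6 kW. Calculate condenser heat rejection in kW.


Q_cond = Q_evap + W
Q_cond = 128.3 + 72.6
Q_cond = 200.9 kW

200.9


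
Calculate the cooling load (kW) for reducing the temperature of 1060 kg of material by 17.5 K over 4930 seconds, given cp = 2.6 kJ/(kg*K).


Q = m * cp * dT / t
Q = 1060 * 2.6 * 17.5 / 4930
Q = 9.783 kW

9.783


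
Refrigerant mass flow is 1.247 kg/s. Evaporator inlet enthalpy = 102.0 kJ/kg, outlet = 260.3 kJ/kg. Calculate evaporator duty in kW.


dh = 260.3 - 102.0 = 158.3 kJ/kg
Q_evap = m_dot * dh = 1.247 * 158.3
Q_evap = 197.4 kW

197.4


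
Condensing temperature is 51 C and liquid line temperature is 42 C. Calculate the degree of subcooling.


Subcooling = T_cond - T_liquid
Subcooling = 51 - 42
Subcooling = 9 K

9


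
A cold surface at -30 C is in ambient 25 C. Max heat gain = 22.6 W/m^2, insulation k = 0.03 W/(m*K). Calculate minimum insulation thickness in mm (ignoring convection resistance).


dT = 25 - (-30) = 55 K
thickness = k * dT / q_max * 1000
thickness = 0.03 * 55 / 22.6 * 1000
thickness = 73.0 mm

73.0


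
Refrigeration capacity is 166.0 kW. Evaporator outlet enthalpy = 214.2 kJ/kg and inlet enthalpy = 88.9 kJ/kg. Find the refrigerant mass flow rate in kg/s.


dh = 214.2 - 88.9 = 125.3 kJ/kg
m_dot = Q / dh = 166.0 / 125.3 = 1.3248 kg/s

1.3248


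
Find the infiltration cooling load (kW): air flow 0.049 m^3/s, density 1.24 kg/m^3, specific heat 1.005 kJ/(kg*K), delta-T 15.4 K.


Q = V_dot * rho * cp * dT
Q = 0.049 * 1.24 * 1.005 * 15.4
Q = 0.94 kW

0.94


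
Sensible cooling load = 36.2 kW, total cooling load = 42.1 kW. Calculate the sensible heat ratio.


SHR = Q_sensible / Q_total
SHR = 36.2 / 42.1
SHR = 0.86

0.86


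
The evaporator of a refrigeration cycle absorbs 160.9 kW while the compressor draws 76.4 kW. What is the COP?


COP = Q_evap / W
COP = 160.9 / 76.4
COP = 2.106

2.106


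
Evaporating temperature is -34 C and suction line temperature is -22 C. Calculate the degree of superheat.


Superheat = T_suction - T_evap
Superheat = -22 - (-34)
Superheat = 12 K

12


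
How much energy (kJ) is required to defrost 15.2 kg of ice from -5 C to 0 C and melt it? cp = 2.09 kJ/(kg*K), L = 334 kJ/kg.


Sensible heat = cp * dT = 2.09 * 5 = 10.45 kJ/kg
Total per kg = 10.45 + 334 = 344.45 kJ/kg
Q = m * total = 15.2 * 344.45
Q = 5235.6 kJ

5235.6


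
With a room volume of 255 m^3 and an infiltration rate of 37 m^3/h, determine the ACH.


ACH = flow / volume
ACH = 37 / 255
ACH = 0.145

0.145


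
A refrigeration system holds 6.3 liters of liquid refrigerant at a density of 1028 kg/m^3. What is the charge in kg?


Charge = V * rho / 1000
Charge = 6.3 * 1028 / 1000
Charge = 6.48 kg

6.48


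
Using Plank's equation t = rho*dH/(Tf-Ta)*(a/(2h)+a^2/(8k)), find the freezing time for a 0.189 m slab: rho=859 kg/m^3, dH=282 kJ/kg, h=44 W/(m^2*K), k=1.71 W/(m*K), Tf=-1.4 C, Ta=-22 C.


dT = -1.4 - (-22) = 20.6 K
term1 = a/(2h) = 0.189/(2*44) = 0.002147727273
term2 = a^2/(8k) = 0.189^2/(8*1.71) = 0.002611184211
t = rho*dH*1000/dT * (term1 + term2)
t = 859*282*1000/20.6 * (0.002147727273 + 0.002611184211)
t = 55961 s

55961


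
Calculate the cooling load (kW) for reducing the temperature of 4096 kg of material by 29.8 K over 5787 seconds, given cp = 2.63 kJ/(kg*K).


Q = m * cp * dT / t
Q = 4096 * 2.63 * 29.8 / 5787
Q = 55.473 kW

55.473


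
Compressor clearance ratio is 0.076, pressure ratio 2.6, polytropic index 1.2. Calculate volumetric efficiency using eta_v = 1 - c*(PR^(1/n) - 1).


PR^(1/n) = 2.6^(1/1.2) = 2.21723193
eta_v = 1 - 0.076 * (2.21723193 - 1)
eta_v = 0.9075

0.9075


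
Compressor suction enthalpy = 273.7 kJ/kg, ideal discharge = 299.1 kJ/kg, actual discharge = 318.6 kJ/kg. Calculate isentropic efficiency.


dh_ideal = 299.1 - 273.7 = 25.4 kJ/kg
dh_actual = 318.6 - 273.7 = 44.9 kJ/kg
eta_s = dh_ideal / dh_actual = 25.4 / 44.9
eta_s = 0.5657

0.5657


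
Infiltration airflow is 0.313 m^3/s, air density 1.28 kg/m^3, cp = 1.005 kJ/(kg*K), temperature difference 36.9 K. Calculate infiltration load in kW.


Q = V_dot * rho * cp * dT
Q = 0.313 * 1.28 * 1.005 * 36.9
Q = 14.858 kW

14.858


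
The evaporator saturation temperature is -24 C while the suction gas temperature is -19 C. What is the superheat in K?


Superheat = T_suction - T_evap
Superheat = -19 - (-24)
Superheat = 5 K

5


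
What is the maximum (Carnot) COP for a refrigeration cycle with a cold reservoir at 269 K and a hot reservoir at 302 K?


dT = 302 - 269 = 33 K
COP_carnot = T_cold / dT = 269 / 33
COP_carnot = 8.152

8.152


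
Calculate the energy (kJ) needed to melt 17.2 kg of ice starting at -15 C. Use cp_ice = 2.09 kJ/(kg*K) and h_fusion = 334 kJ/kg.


Sensible heat = cp * dT = 2.09 * 15 = 31.35 kJ/kg
Total per kg = 31.35 + 334 = 365.35 kJ/kg
Q = m * total = 17.2 * 365.35
Q = 6284.0 kJ

6284.0


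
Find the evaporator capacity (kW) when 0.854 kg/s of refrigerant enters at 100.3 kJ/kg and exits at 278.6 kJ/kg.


dh = 278.6 - 100.3 = 178.3 kJ/kg
Q_evap = m_dot * dh = 0.854 * 178.3
Q_evap = 152.27 kW

152.27


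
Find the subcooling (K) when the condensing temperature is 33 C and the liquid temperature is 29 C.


Subcooling = T_cond - T_liquid
Subcooling = 33 - 29
Subcooling = 4 K

4


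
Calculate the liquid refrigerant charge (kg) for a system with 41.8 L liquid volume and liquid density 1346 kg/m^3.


Charge = V * rho / 1000
Charge = 41.8 * 1346 / 1000
Charge = 56.26 kg

56.26


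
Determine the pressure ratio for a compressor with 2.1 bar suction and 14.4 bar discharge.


PR = P_high / P_low
PR = 14.4 / 2.1
PR = 6.857

6.857


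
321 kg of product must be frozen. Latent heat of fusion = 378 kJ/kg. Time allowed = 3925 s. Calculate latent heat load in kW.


Q_lat = m * h_fg / t
Q_lat = 321 * 378 / 3925
Q_lat = 30.91 kW

30.91


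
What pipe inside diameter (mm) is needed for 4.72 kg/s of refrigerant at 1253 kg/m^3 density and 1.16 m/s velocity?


A = m_dot / (rho * v) = 4.72 / (1253 * 1.16) = 0.003247378705 m^2
d = sqrt(4*A/pi) * 1000
d = 64.3 mm

64.3


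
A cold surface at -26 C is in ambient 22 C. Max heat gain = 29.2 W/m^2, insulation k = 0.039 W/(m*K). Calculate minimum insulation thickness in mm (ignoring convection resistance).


dT = 22 - (-26) = 48 K
thickness = k * dT / q_max * 1000
thickness = 0.039 * 48 / 29.2 * 1000
thickness = 64.1 mm

64.1


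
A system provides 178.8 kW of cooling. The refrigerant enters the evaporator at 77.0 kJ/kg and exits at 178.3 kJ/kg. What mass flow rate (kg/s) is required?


dh = 178.3 - 77.0 = 101.3 kJ/kg
m_dot = Q / dh = 178.8 / 101.3 = 1.7651 kg/s

1.7651


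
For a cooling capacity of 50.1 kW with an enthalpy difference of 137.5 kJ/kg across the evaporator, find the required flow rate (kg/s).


m_dot = Q / dh
m_dot = 50.1 / 137.5
m_dot = 0.3644 kg/s

0.3644


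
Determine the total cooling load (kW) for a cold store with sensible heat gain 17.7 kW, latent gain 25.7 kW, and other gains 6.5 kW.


Q_total = Q_s + Q_l + Q_misc
Q_total = 17.7 + 25.7 + 6.5
Q_total = 49.9 kW

49.9


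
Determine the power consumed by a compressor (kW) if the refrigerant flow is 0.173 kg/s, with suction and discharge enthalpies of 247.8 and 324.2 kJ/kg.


dh = 324.2 - 247.8 = 76.4 kJ/kg
W = m_dot * dh = 0.173 * 76.4 = 13.22 kW

13.22


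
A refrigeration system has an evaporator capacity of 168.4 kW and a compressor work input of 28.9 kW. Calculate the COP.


COP = Q_evap / W
COP = 168.4 / 28.9
COP = 5.827

5.827


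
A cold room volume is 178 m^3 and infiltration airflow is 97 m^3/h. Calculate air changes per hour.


ACH = flow / volume
ACH = 97 / 178
ACH = 0.545

0.545


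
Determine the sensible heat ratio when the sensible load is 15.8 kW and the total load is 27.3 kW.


SHR = Q_sensible / Q_total
SHR = 15.8 / 27.3
SHR = 0.579

0.579


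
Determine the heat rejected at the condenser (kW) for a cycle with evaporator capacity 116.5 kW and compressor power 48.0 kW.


Q_cond = Q_evap + W
Q_cond = 116.5 + 48.0
Q_cond = 164.5 kW

164.5


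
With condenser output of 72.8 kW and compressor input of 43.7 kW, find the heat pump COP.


COP_hp = Q_cond / W
COP_hp = 72.8 / 43.7
COP_hp = 1.666

1.666


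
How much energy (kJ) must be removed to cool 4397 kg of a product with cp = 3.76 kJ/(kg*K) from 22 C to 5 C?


dT = 22 - (5) = 17 K
Q = m * cp * dT = 4397 * 3.76 * 17
Q = 281056 kJ

281056


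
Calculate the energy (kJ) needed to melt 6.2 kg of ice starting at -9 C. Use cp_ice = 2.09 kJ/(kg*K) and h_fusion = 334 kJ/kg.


Sensible heat = cp * dT = 2.09 * 9 = 18.81 kJ/kg
Total per kg = 18.81 + 334 = 352.81 kJ/kg
Q = m * total = 6.2 * 352.81
Q = 2187.4 kJ

2187.4


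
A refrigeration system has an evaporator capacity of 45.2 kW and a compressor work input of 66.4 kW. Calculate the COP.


COP = Q_evap / W
COP = 45.2 / 66.4
COP = 0.681

0.681


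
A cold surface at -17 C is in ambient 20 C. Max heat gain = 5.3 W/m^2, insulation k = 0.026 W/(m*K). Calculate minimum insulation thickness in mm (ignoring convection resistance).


dT = 20 - (-17) = 37 K
thickness = k * dT / q_max * 1000
thickness = 0.026 * 37 / 5.3 * 1000
thickness = 181.5 mm

181.5


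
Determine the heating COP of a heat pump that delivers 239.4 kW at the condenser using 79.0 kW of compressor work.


COP_hp = Q_cond / W
COP_hp = 239.4 / 79.0
COP_hp = 3.03

3.03


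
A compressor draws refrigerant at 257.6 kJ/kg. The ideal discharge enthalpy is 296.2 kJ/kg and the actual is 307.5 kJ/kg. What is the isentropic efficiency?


dh_ideal = 296.2 - 257.6 = 38.6 kJ/kg
dh_actual = 307.5 - 257.6 = 49.9 kJ/kg
eta_s = dh_ideal / dh_actual = 38.6 / 49.9
eta_s = 0.7735

0.7735


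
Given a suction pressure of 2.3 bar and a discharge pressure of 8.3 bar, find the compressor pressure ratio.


PR = P_high / P_low
PR = 8.3 / 2.3
PR = 3.609

3.609


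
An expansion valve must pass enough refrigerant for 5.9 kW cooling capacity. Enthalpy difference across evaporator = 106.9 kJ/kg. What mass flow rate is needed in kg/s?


m_dot = Q / dh
m_dot = 5.9 / 106.9
m_dot = 0.0552 kg/s

0.0552


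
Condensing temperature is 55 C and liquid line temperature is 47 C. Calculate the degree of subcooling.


Subcooling = T_cond - T_liquid
Subcooling = 55 - 47
Subcooling = 8 K

8


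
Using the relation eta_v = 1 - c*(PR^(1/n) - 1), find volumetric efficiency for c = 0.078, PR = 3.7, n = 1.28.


PR^(1/n) = 3.7^(1/1.28) = 2.7791219
eta_v = 1 - 0.078 * (2.7791219 - 1)
eta_v = 0.8612

0.8612


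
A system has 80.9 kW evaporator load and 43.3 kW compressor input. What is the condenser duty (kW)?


Q_cond = Q_evap + W
Q_cond = 80.9 + 43.3
Q_cond = 124.2 kW

124.2


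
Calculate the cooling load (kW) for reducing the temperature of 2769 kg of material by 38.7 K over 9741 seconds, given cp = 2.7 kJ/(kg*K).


Q = m * cp * dT / t
Q = 2769 * 2.7 * 38.7 / 9741
Q = 29.703 kW

29.703


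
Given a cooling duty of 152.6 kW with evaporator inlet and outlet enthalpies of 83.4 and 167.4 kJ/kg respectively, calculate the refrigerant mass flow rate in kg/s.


dh = 167.4 - 83.4 = 84.0 kJ/kg
m_dot = Q / dh = 152.6 / 84.0 = 1.8167 kg/s

1.8167


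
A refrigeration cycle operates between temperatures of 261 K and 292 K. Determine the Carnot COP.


dT = 292 - 261 = 31 K
COP_carnot = T_cold / dT = 261 / 31
COP_carnot = 8.419

8.419


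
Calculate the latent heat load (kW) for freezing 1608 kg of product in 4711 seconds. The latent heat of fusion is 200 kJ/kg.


Q_lat = m * h_fg / t
Q_lat = 1608 * 200 / 4711
Q_lat = 68.27 kW

68.27


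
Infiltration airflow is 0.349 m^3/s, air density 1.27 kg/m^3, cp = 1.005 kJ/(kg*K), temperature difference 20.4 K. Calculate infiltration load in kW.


Q = V_dot * rho * cp * dT
Q = 0.349 * 1.27 * 1.005 * 20.4
Q = 9.087 kW

9.087


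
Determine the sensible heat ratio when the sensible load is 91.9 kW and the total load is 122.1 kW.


SHR = Q_sensible / Q_total
SHR = 91.9 / 122.1
SHR = 0.753

0.753


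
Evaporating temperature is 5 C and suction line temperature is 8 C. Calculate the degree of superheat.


Superheat = T_suction - T_evap
Superheat = 8 - (5)
Superheat = 3 K

3


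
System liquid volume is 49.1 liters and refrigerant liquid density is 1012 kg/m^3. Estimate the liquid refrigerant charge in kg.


Charge = V * rho / 1000
Charge = 49.1 * 1012 / 1000
Charge = 49.69 kg

49.69


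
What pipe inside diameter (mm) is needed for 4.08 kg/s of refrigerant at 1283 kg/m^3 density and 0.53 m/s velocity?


A = m_dot / (rho * v) = 4.08 / (1283 * 0.53) = 0.006000088237 m^2
d = sqrt(4*A/pi) * 1000
d = 87.4 mm

87.4


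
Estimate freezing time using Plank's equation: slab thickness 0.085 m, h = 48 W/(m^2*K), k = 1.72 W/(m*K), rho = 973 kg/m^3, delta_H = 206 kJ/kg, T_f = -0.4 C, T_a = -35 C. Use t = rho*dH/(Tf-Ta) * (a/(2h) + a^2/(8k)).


dT = -0.4 - (-35) = 34.6 K
term1 = a/(2h) = 0.085/(2*48) = 0.0008854166667
term2 = a^2/(8k) = 0.085^2/(8*1.72) = 0.0005250726744
t = rho*dH*1000/dT * (term1 + term2)
t = 973*206*1000/34.6 * (0.0008854166667 + 0.0005250726744)
t = 8171 s

8171


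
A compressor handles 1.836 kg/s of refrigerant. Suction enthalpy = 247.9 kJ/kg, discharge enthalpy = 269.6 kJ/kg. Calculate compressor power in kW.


dh = 269.6 - 247.9 = 21.7 kJ/kg
W = m_dot * dh = 1.836 * 21.7 = 39.84 kW

39.84


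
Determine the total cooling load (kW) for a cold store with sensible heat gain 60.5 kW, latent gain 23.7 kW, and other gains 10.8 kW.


Q_total = Q_s + Q_l + Q_misc
Q_total = 60.5 + 23.7 + 10.8
Q_total = 95.0 kW

95.0


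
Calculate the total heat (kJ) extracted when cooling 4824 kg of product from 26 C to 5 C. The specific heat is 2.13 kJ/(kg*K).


dT = 26 - (5) = 21 K
Q = m * cp * dT = 4824 * 2.13 * 21
Q = 215778 kJ

215778


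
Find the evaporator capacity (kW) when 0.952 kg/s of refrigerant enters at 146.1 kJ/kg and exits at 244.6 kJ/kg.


dh = 244.6 - 146.1 = 98.5 kJ/kg
Q_evap = m_dot * dh = 0.952 * 98.5
Q_evap = 93.77 kW

93.77


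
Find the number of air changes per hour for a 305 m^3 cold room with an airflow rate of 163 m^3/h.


ACH = flow / volume
ACH = 163 / 305
ACH = 0.534

0.534


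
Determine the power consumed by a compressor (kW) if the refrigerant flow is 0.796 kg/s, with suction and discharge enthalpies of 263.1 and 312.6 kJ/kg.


dh = 312.6 - 263.1 = 49.5 kJ/kg
W = m_dot * dh = 0.796 * 49.5 = 39.4 kW

39.4


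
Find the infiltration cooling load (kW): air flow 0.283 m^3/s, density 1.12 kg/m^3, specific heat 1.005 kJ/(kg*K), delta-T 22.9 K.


Q = V_dot * rho * cp * dT
Q = 0.283 * 1.12 * 1.005 * 22.9
Q = 7.295 kW

7.295


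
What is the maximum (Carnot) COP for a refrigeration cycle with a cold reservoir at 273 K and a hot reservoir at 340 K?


dT = 340 - 273 = 67 K
COP_carnot = T_cold / dT = 273 / 67
COP_carnot = 4.075

4.075


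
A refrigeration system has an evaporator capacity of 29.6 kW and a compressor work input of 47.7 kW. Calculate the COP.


COP = Q_evap / W
COP = 29.6 / 47.7
COP = 0.621

0.621


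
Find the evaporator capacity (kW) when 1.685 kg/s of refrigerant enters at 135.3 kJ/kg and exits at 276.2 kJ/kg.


dh = 276.2 - 135.3 = 140.9 kJ/kg
Q_evap = m_dot * dh = 1.685 * 140.9
Q_evap = 237.42 kW

237.42


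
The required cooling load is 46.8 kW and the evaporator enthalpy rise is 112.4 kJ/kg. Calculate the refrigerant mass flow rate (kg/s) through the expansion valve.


m_dot = Q / dh
m_dot = 46.8 / 112.4
m_dot = 0.4164 kg/s

0.4164


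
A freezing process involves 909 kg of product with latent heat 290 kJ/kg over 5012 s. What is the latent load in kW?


Q_lat = m * h_fg / t
Q_lat = 909 * 290 / 5012
Q_lat = 52.6 kW

52.6


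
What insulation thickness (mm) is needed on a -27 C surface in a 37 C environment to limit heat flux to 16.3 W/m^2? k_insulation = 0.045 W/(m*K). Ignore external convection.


dT = 37 - (-27) = 64 K
thickness = k * dT / q_max * 1000
thickness = 0.045 * 64 / 16.3 * 1000
thickness = 176.7 mm

176.7


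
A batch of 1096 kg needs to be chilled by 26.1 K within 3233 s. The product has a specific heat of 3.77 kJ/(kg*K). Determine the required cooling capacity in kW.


Q = m * cp * dT / t
Q = 1096 * 3.77 * 26.1 / 3233
Q = 33.357 kW

33.357


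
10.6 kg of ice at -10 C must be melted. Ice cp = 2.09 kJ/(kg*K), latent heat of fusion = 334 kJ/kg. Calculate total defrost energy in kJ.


Sensible heat = cp * dT = 2.09 * 10 = 20.9 kJ/kg
Total per kg = 20.9 + 334 = 354.9 kJ/kg
Q = m * total = 10.6 * 354.9
Q = 3761.9 kJ

3761.9


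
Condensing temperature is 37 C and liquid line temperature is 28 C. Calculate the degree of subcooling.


Subcooling = T_cond - T_liquid
Subcooling = 37 - 28
Subcooling = 9 K

9


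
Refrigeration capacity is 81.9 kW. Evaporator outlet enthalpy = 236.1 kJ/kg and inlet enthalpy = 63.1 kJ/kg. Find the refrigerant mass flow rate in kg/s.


dh = 236.1 - 63.1 = 173.0 kJ/kg
m_dot = Q / dh = 81.9 / 173.0 = 0.4734 kg/s

0.4734


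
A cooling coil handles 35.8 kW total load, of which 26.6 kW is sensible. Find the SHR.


SHR = Q_sensible / Q_total
SHR = 26.6 / 35.8
SHR = 0.743

0.743


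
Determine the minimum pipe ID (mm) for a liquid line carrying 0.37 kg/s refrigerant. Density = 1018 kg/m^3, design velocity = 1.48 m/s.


A = m_dot / (rho * v) = 0.37 / (1018 * 1.48) = 0.0002455795678 m^2
d = sqrt(4*A/pi) * 1000
d = 17.7 mm

17.7


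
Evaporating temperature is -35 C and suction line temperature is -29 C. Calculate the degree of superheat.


Superheat = T_suction - T_evap
Superheat = -29 - (-35)
Superheat = 6 K

6


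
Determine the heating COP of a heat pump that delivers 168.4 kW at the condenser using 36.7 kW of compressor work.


COP_hp = Q_cond / W
COP_hp = 168.4 / 36.7
COP_hp = 4.589

4.589


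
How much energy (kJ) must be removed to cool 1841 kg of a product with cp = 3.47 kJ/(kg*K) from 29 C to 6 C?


dT = 29 - (6) = 23 K
Q = m * cp * dT = 1841 * 3.47 * 23
Q = 146930 kJ

146930


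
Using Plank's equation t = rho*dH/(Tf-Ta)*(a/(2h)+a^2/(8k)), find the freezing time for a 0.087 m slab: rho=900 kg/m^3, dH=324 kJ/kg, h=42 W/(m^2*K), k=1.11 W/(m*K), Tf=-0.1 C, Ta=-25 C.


dT = -0.1 - (-25) = 24.9 K
term1 = a/(2h) = 0.087/(2*42) = 0.001035714286
term2 = a^2/(8k) = 0.087^2/(8*1.11) = 0.0008523648649
t = rho*dH*1000/dT * (term1 + term2)
t = 900*324*1000/24.9 * (0.001035714286 + 0.0008523648649)
t = 22111 s

22111


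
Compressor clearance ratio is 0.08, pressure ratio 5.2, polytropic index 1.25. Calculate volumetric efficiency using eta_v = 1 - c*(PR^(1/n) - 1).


PR^(1/n) = 5.2^(1/1.25) = 3.73940647
eta_v = 1 - 0.08 * (3.73940647 - 1)
eta_v = 0.7808

0.7808


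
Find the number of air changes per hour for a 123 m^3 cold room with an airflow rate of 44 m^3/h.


ACH = flow / volume
ACH = 44 / 123
ACH = 0.358

0.358


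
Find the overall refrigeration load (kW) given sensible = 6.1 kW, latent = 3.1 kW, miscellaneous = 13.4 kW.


Q_total = Q_s + Q_l + Q_misc
Q_total = 6.1 + 3.1 + 13.4
Q_total = 22.6 kW

22.6


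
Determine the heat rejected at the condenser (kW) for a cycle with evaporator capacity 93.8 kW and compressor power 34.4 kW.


Q_cond = Q_evap + W
Q_cond = 93.8 + 34.4
Q_cond = 128.2 kW

128.2


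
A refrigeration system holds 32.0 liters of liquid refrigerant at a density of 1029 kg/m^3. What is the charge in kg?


Charge = V * rho / 1000
Charge = 32.0 * 1029 / 1000
Charge = 32.93 kg

32.93


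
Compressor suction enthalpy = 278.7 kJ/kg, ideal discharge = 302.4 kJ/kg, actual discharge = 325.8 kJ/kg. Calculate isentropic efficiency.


dh_ideal = 302.4 - 278.7 = 23.7 kJ/kg
dh_actual = 325.8 - 278.7 = 47.1 kJ/kg
eta_s = dh_ideal / dh_actual = 23.7 / 47.1
eta_s = 0.5032

0.5032


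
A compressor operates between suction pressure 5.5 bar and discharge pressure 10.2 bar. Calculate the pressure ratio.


PR = P_high / P_low
PR = 10.2 / 5.5
PR = 1.855

1.855


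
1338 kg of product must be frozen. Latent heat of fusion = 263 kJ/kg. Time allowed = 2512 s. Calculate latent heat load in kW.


Q_lat = m * h_fg / t
Q_lat = 1338 * 263 / 2512
Q_lat = 140.09 kW

140.09


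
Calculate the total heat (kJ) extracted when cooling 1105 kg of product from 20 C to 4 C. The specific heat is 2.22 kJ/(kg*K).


dT = 20 - (4) = 16 K
Q = m * cp * dT = 1105 * 2.22 * 16
Q = 39250 kJ

39250


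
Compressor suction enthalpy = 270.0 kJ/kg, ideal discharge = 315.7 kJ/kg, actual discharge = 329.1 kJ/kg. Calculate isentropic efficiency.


dh_ideal = 315.7 - 270.0 = 45.7 kJ/kg
dh_actual = 329.1 - 270.0 = 59.1 kJ/kg
eta_s = dh_ideal / dh_actual = 45.7 / 59.1
eta_s = 0.7733

0.7733


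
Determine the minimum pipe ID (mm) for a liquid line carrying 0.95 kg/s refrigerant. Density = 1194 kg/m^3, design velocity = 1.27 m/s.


A = m_dot / (rho * v) = 0.95 / (1194 * 1.27) = 0.0006264920403 m^2
d = sqrt(4*A/pi) * 1000
d = 28.2 mm

28.2


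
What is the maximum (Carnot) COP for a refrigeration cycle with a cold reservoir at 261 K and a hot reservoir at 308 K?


dT = 308 - 261 = 47 K
COP_carnot = T_cold / dT = 261 / 47
COP_carnot = 5.553

5.553


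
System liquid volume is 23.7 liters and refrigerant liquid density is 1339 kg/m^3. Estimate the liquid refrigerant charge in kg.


Charge = V * rho / 1000
Charge = 23.7 * 1339 / 1000
Charge = 31.73 kg

31.73


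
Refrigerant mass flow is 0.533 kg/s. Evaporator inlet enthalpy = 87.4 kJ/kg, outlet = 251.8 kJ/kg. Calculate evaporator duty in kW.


dh = 251.8 - 87.4 = 164.4 kJ/kg
Q_evap = m_dot * dh = 0.533 * 164.4
Q_evap = 87.63 kW

87.63


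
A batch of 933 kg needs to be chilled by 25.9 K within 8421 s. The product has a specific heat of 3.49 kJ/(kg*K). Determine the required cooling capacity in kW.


Q = m * cp * dT / t
Q = 933 * 3.49 * 25.9 / 8421
Q = 10.015 kW

10.015


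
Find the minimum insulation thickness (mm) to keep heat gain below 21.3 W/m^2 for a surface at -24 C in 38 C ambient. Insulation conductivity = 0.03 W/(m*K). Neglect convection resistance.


dT = 38 - (-24) = 62 K
thickness = k * dT / q_max * 1000
thickness = 0.03 * 62 / 21.3 * 1000
thickness = 87.3 mm

87.3


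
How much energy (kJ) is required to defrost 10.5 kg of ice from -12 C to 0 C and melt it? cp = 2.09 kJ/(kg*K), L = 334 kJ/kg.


Sensible heat = cp * dT = 2.09 * 12 = 25.08 kJ/kg
Total per kg = 25.08 + 334 = 359.08 kJ/kg
Q = m * total = 10.5 * 359.08
Q = 3770.3 kJ

3770.3


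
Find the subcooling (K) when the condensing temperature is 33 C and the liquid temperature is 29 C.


Subcooling = T_cond - T_liquid
Subcooling = 33 - 29
Subcooling = 4 K

4


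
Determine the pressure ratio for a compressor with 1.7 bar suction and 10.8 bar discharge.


PR = P_high / P_low
PR = 10.8 / 1.7
PR = 6.353

6.353


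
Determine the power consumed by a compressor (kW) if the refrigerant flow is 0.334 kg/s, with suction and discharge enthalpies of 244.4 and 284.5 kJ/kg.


dh = 284.5 - 244.4 = 40.1 kJ/kg
W = m_dot * dh = 0.334 * 40.1 = 13.39 kW

13.39


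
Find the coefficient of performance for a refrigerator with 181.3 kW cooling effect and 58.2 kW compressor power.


COP = Q_evap / W
COP = 181.3 / 58.2
COP = 3.115

3.115


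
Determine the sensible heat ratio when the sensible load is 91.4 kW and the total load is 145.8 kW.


SHR = Q_sensible / Q_total
SHR = 91.4 / 145.8
SHR = 0.627

0.627


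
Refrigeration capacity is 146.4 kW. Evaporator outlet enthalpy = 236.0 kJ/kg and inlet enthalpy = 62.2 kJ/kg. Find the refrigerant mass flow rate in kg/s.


dh = 236.0 - 62.2 = 173.8 kJ/kg
m_dot = Q / dh = 146.4 / 173.8 = 0.8423 kg/s

0.8423


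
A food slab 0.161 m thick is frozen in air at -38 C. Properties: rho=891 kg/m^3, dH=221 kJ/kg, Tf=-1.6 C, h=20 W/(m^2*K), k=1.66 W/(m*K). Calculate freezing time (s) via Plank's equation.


dT = -1.6 - (-38) = 36.4 K
term1 = a/(2h) = 0.161/(2*20) = 0.004025
term2 = a^2/(8k) = 0.161^2/(8*1.66) = 0.00195188253
t = rho*dH*1000/dT * (term1 + term2)
t = 891*221*1000/36.4 * (0.004025 + 0.00195188253)
t = 32333 s

32333


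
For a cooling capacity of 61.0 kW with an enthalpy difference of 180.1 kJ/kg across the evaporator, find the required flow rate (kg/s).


m_dot = Q / dh
m_dot = 61.0 / 180.1
m_dot = 0.3387 kg/s

0.3387


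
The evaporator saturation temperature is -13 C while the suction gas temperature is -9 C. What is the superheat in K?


Superheat = T_suction - T_evap
Superheat = -9 - (-13)
Superheat = 4 K

4


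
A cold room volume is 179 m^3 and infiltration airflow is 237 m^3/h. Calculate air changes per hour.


ACH = flow / volume
ACH = 237 / 179
ACH = 1.324

1.324


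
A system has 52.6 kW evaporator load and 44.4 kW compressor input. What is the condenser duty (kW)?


Q_cond = Q_evap + W
Q_cond = 52.6 + 44.4
Q_cond = 97.0 kW

97.0


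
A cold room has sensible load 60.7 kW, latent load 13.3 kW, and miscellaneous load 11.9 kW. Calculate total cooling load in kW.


Q_total = Q_s + Q_l + Q_misc
Q_total = 60.7 + 13.3 + 11.9
Q_total = 85.9 kW

85.9


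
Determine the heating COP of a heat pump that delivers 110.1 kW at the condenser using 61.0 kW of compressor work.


COP_hp = Q_cond / W
COP_hp = 110.1 / 61.0
COP_hp = 1.805

1.805


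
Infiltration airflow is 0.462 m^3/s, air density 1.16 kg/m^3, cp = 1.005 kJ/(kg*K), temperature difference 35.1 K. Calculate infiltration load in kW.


Q = V_dot * rho * cp * dT
Q = 0.462 * 1.16 * 1.005 * 35.1
Q = 18.905 kW

18.905


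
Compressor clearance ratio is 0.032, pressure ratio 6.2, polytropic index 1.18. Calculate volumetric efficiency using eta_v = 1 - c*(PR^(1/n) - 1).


PR^(1/n) = 6.2^(1/1.18) = 4.69373299
eta_v = 1 - 0.032 * (4.69373299 - 1)
eta_v = 0.8818

0.8818


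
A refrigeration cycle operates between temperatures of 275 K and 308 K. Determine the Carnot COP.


dT = 308 - 275 = 33 K
COP_carnot = T_cold / dT = 275 / 33
COP_carnot = 8.333

8.333


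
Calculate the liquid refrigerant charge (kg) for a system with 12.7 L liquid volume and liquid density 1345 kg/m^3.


Charge = V * rho / 1000
Charge = 12.7 * 1345 / 1000
Charge = 17.08 kg

17.08


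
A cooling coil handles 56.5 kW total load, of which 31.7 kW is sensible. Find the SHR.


SHR = Q_sensible / Q_total
SHR = 31.7 / 56.5
SHR = 0.561

0.561


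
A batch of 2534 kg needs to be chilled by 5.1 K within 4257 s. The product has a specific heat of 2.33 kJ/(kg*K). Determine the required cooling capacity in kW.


Q = m * cp * dT / t
Q = 2534 * 2.33 * 5.1 / 4257
Q = 7.073 kW

7.073


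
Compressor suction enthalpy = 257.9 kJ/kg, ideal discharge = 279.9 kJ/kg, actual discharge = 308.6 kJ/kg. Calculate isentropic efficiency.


dh_ideal = 279.9 - 257.9 = 22.0 kJ/kg
dh_actual = 308.6 - 257.9 = 50.7 kJ/kg
eta_s = dh_ideal / dh_actual = 22.0 / 50.7
eta_s = 0.4339

0.4339


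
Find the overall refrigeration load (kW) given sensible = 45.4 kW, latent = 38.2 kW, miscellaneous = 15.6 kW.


Q_total = Q_s + Q_l + Q_misc
Q_total = 45.4 + 38.2 + 15.6
Q_total = 99.2 kW

99.2


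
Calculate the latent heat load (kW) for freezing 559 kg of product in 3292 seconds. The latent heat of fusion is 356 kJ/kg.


Q_lat = m * h_fg / t
Q_lat = 559 * 356 / 3292
Q_lat = 60.45 kW

60.45


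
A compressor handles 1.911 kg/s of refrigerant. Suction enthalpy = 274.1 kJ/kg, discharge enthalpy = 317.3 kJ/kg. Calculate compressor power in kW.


dh = 317.3 - 274.1 = 43.2 kJ/kg
W = m_dot * dh = 1.911 * 43.2 = 82.56 kW

82.56


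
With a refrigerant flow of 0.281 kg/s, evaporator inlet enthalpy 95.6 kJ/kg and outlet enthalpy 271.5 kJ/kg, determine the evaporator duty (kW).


dh = 271.5 - 95.6 = 175.9 kJ/kg
Q_evap = m_dot * dh = 0.281 * 175.9
Q_evap = 49.43 kW

49.43


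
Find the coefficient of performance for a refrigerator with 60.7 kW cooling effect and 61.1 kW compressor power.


COP = Q_evap / W
COP = 60.7 / 61.1
COP = 0.993

0.993


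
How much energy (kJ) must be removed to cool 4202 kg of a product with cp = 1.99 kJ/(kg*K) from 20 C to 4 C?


dT = 20 - (4) = 16 K
Q = m * cp * dT = 4202 * 1.99 * 16
Q = 133792 kJ

133792


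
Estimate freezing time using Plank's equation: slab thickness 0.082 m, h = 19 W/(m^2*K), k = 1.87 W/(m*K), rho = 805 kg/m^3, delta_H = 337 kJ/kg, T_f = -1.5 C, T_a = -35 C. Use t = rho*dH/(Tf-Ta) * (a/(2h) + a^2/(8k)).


dT = -1.5 - (-35) = 33.5 K
term1 = a/(2h) = 0.082/(2*19) = 0.002157894737
term2 = a^2/(8k) = 0.082^2/(8*1.87) = 0.0004494652406
t = rho*dH*1000/dT * (term1 + term2)
t = 805*337*1000/33.5 * (0.002157894737 + 0.0004494652406)
t = 21115 s

21115


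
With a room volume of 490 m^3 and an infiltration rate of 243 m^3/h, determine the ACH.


ACH = flow / volume
ACH = 243 / 490
ACH = 0.496

0.496


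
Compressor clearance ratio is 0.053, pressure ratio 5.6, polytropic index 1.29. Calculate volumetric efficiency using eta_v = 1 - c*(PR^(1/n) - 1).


PR^(1/n) = 5.6^(1/1.29) = 3.80181271
eta_v = 1 - 0.053 * (3.80181271 - 1)
eta_v = 0.8515

0.8515


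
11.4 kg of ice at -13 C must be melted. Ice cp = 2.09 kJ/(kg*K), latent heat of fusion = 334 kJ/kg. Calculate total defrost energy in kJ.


Sensible heat = cp * dT = 2.09 * 13 = 27.17 kJ/kg
Total per kg = 27.17 + 334 = 361.17 kJ/kg
Q = m * total = 11.4 * 361.17
Q = 4117.3 kJ

4117.3


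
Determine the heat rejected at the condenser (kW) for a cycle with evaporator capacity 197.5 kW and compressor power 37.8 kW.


Q_cond = Q_evap + W
Q_cond = 197.5 + 37.8
Q_cond = 235.3 kW

235.3


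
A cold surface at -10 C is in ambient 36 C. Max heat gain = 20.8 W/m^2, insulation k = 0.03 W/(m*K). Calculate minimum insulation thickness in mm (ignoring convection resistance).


dT = 36 - (-10) = 46 K
thickness = k * dT / q_max * 1000
thickness = 0.03 * 46 / 20.8 * 1000
thickness = 66.3 mm

66.3


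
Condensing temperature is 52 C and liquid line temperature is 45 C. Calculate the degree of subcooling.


Subcooling = T_cond - T_liquid
Subcooling = 52 - 45
Subcooling = 7 K

7


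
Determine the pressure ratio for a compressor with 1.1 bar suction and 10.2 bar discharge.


PR = P_high / P_low
PR = 10.2 / 1.1
PR = 9.273

9.273


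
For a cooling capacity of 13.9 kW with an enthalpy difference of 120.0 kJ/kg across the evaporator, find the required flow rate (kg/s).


m_dot = Q / dh
m_dot = 13.9 / 120.0
m_dot = 0.1158 kg/s

0.1158


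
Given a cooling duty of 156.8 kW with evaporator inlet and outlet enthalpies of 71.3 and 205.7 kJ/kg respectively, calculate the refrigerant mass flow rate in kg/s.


dh = 205.7 - 71.3 = 134.4 kJ/kg
m_dot = Q / dh = 156.8 / 134.4 = 1.1667 kg/s

1.1667


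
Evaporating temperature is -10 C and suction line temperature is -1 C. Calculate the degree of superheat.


Superheat = T_suction - T_evap
Superheat = -1 - (-10)
Superheat = 9 K

9


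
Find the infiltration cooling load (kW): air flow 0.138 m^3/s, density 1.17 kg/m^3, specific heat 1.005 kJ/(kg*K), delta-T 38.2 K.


Q = V_dot * rho * cp * dT
Q = 0.138 * 1.17 * 1.005 * 38.2
Q = 6.199 kW

6.199


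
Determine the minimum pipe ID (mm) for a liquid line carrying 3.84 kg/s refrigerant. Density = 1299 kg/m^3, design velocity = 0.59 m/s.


A = m_dot / (rho * v) = 3.84 / (1299 * 0.59) = 0.005010373038 m^2
d = sqrt(4*A/pi) * 1000
d = 79.9 mm

79.9


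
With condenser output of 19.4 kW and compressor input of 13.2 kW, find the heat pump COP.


COP_hp = Q_cond / W
COP_hp = 19.4 / 13.2
COP_hp = 1.47

1.47


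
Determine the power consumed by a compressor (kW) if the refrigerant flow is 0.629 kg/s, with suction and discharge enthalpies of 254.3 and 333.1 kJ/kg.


dh = 333.1 - 254.3 = 78.8 kJ/kg
W = m_dot * dh = 0.629 * 78.8 = 49.57 kW

49.57


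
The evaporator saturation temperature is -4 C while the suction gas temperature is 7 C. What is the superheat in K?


Superheat = T_suction - T_evap
Superheat = 7 - (-4)
Superheat = 11 K

11


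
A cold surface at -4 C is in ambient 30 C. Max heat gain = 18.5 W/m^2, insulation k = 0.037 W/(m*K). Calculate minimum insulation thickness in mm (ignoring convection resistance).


dT = 30 - (-4) = 34 K
thickness = k * dT / q_max * 1000
thickness = 0.037 * 34 / 18.5 * 1000
thickness = 68.0 mm

68.0


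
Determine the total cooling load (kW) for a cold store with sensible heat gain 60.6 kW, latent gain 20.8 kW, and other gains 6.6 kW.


Q_total = Q_s + Q_l + Q_misc
Q_total = 60.6 + 20.8 + 6.6
Q_total = 88.0 kW

88.0


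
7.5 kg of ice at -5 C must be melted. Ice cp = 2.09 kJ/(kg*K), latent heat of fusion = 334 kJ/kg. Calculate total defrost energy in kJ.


Sensible heat = cp * dT = 2.09 * 5 = 10.45 kJ/kg
Total per kg = 10.45 + 334 = 344.45 kJ/kg
Q = m * total = 7.5 * 344.45
Q = 2583.4 kJ

2583.4


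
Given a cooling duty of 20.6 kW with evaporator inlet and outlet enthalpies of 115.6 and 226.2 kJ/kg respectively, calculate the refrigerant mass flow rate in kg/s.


dh = 226.2 - 115.6 = 110.6 kJ/kg
m_dot = Q / dh = 20.6 / 110.6 = 0.1863 kg/s

0.1863


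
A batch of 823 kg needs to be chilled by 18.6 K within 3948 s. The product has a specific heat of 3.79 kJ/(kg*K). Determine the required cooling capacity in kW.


Q = m * cp * dT / t
Q = 823 * 3.79 * 18.6 / 3948
Q = 14.695 kW

14.695


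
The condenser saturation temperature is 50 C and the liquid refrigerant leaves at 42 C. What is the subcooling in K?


Subcooling = T_cond - T_liquid
Subcooling = 50 - 42
Subcooling = 8 K

8


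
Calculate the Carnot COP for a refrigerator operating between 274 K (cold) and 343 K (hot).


dT = 343 - 274 = 69 K
COP_carnot = T_cold / dT = 274 / 69
COP_carnot = 3.971

3.971
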